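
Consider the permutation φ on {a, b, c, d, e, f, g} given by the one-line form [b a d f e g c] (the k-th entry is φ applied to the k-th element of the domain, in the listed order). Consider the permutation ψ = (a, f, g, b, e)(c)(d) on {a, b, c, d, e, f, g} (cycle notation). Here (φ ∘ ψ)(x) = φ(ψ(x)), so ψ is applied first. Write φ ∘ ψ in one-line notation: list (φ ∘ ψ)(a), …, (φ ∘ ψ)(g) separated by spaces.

g e d f b c a

(φ ∘ ψ)(x) = φ(ψ(x)). Computing each image: φ(ψ(a)) = φ(f) = g, φ(ψ(b)) = φ(e) = e, φ(ψ(c)) = φ(c) = d, φ(ψ(d)) = φ(d) = f, φ(ψ(e)) = φ(a) = b, φ(ψ(f)) = φ(g) = c, φ(ψ(g)) = φ(b) = a.
Hence φ ∘ ψ = [g e d f b c a].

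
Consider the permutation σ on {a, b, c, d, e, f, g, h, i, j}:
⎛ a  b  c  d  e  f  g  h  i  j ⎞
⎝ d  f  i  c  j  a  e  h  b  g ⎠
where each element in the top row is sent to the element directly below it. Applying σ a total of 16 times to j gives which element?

g

Tracing j → g → … returns to j after 3 steps, so j lies in a 3-cycle (e, j, g).
Powers repeat with period 3 on this cycle, and 16 mod 3 = 1, so σ^16(j) = σ^1(j).
Advancing 1 step from j: j → g.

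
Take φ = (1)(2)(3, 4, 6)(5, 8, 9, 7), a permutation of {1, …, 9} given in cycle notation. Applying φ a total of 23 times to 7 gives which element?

9

7 lies in the 4-cycle (5, 8, 9, 7).
Powers repeat with period 4 on this cycle, and 23 mod 4 = 3, so φ^23(7) = φ^3(7).
Advancing 3 steps from 7: 7 → 5 → 8 → 9.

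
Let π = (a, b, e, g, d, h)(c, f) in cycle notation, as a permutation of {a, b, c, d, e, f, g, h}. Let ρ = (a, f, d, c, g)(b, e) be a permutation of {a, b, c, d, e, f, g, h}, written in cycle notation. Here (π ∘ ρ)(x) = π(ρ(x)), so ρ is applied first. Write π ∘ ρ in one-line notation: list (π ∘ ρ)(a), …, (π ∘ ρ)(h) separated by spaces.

Chase each element through ρ then π: a → f → c; b → e → g; c → g → d; d → c → f; e → b → e; f → d → h; g → a → b; h → h → a.
Collecting the images, π ∘ ρ = [c g d f e h b a].

c g d f e h b a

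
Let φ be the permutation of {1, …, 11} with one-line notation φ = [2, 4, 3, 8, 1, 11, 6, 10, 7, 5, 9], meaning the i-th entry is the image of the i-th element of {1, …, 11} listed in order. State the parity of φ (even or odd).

even

In disjoint-cycle form the cycle lengths are 6, 4, 1.
A cycle is odd iff its length is even; φ has 2 even-length cycles, so sgn(φ) = (−1)^2 and φ is even.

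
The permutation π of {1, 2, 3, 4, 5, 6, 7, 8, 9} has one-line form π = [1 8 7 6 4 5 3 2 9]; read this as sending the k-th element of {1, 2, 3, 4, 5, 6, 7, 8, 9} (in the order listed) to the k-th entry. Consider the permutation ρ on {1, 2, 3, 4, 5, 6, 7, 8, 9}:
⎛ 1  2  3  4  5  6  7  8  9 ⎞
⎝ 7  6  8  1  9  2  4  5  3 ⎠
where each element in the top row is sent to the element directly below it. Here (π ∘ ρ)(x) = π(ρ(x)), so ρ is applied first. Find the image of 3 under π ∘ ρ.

(π ∘ ρ)(3) = π(ρ(3)). ρ(3) = 8, then π(8) = 2. So (π ∘ ρ)(3) = 2.

2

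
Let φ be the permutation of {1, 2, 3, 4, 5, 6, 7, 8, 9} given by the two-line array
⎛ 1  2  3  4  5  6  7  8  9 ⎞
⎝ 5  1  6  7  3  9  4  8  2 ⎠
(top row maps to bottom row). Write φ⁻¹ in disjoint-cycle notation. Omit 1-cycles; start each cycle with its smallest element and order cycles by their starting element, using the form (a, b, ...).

First write φ in disjoint cycles: (1, 5, 3, 6, 9, 2)(4, 7).
The inverse reverses every cycle; in canonical form, φ⁻¹ = (1, 2, 9, 6, 3, 5)(4, 7).

(1, 2, 9, 6, 3, 5)(4, 7)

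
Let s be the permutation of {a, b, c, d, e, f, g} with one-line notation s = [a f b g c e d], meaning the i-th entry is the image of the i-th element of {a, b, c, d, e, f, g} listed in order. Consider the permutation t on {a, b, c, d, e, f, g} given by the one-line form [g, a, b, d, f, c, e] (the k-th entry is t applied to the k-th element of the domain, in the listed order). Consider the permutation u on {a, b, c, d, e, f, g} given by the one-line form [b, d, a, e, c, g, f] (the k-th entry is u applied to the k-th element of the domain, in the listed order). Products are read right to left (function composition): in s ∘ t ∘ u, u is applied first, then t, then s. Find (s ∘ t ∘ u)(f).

c

Chase f: u(f) = g; t(g) = e; s(e) = c. Hence (s ∘ t ∘ u)(f) = c.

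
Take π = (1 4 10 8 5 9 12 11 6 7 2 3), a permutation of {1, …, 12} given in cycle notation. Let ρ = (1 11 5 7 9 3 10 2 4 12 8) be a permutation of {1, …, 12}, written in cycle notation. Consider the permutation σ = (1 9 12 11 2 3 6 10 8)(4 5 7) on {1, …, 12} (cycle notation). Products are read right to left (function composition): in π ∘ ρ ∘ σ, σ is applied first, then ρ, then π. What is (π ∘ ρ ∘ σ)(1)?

(π ∘ ρ ∘ σ)(1) = π(ρ(σ(1))). σ(1) = 9, then ρ(9) = 3, then π(3) = 1, so the result is 1.

1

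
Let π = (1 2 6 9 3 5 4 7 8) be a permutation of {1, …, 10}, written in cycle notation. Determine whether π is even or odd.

The cycle lengths are 9, 1.
A cycle is odd iff its length is even; π has 0 even-length cycles, so sgn(π) = (−1)^0 and π is even.

even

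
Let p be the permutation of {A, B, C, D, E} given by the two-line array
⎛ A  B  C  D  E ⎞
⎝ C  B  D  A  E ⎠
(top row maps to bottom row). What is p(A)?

C

The entry below A in the array is C, so p(A) = C.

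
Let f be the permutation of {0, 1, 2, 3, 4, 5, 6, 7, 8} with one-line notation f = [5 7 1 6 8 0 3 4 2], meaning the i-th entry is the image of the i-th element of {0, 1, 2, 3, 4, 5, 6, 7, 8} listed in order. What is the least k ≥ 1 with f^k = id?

10

Decomposing into disjoint cycles gives cycle lengths 5, 2, 2.
The order is lcm(5, 2, 2) = 10.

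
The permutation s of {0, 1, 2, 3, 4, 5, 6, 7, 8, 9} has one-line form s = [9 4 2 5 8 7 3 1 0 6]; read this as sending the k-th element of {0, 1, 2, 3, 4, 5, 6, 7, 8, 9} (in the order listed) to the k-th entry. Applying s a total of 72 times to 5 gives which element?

Tracing 5 → 7 → … returns to 5 after 9 steps, so 5 lies in a 9-cycle (0 9 6 3 5 7 1 4 8).
On a 9-cycle, s^9 is the identity, so s^72 = s^0 there (72 ≡ 0 mod 9).
So s^72(5) = 5.

5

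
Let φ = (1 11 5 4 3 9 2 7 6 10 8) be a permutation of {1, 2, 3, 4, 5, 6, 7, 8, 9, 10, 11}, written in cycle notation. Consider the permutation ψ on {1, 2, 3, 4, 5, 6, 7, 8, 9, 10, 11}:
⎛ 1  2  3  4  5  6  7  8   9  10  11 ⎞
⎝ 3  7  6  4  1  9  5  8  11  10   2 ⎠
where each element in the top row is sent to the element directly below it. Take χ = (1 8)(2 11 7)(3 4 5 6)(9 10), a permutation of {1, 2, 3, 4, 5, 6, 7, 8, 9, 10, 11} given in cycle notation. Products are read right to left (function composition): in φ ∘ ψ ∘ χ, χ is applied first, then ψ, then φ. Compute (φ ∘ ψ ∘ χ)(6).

Chase 6: χ(6) = 3; ψ(3) = 6; φ(6) = 10. Hence (φ ∘ ψ ∘ χ)(6) = 10.

10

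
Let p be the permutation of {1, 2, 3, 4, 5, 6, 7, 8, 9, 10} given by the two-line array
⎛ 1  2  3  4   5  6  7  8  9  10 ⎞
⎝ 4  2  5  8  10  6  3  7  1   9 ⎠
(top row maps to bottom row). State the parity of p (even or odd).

In disjoint-cycle form the cycle lengths are 8, 1, 1.
A cycle is odd iff its length is even; p has 1 even-length cycle, so sgn(p) = (−1)^1 and p is odd.

odd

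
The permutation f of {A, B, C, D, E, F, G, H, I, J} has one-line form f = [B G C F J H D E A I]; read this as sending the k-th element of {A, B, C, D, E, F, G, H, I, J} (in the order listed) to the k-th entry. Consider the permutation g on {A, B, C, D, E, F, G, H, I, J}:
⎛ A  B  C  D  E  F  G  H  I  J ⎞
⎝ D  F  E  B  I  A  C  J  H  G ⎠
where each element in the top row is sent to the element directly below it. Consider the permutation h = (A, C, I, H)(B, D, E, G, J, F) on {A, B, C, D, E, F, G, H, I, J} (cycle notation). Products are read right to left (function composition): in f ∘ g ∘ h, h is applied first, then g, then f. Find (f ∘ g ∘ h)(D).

Apply the permutations in order: h(D) = E, then g(E) = I, then f(I) = A. So (f ∘ g ∘ h)(D) = A.

A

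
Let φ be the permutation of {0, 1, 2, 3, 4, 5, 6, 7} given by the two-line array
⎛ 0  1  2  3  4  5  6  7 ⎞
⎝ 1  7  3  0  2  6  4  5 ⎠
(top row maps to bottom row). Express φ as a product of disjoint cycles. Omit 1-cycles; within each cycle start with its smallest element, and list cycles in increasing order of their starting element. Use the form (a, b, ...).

(0, 1, 7, 5, 6, 4, 2, 3)

From 0: 0 → 1 → 7 → 5 → 6 → 4 → 2 → 3 → 0, closing the cycle (0, 1, 7, 5, 6, 4, 2, 3).
Continuing from each remaining unvisited element yields (0, 1, 7, 5, 6, 4, 2, 3).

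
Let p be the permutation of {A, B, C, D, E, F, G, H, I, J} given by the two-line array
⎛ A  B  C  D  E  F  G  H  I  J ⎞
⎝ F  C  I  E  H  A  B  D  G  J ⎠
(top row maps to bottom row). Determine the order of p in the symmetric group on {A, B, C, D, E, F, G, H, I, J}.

12

Decomposing into disjoint cycles gives cycle lengths 4, 3, 2, 1.
The order is lcm(4, 3, 2) = 12.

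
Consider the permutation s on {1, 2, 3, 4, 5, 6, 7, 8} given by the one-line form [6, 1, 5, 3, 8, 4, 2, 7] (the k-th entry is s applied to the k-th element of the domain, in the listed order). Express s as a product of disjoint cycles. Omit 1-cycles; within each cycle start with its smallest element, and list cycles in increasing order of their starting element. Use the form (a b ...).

(1 6 4 3 5 8 7 2)

Start at 1 and follow images: 1 → 6 → 4 → 3 → 5 → 8 → 7 → 2 → 1, giving the cycle (1 6 4 3 5 8 7 2).
Continuing from each remaining unvisited element yields (1 6 4 3 5 8 7 2).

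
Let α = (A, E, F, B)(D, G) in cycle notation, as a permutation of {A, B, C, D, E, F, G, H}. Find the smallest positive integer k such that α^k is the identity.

The cycle type of α is (4, 2, 1, 1).
The order is lcm(4, 2) = 4.

4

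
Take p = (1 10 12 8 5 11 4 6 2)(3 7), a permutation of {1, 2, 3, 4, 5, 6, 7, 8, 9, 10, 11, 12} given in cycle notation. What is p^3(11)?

2

11 lies in the 9-cycle (1 10 12 8 5 11 4 6 2).
Advancing 3 steps from 11: 11 → 4 → 6 → 2.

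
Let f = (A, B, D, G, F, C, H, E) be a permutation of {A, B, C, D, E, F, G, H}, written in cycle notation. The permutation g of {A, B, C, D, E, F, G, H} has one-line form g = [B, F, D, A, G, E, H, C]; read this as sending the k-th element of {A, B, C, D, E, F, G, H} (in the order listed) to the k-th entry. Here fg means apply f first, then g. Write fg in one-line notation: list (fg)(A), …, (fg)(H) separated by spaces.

(fg)(x) = g(f(x)). Computing each image: g(f(A)) = g(B) = F, g(f(B)) = g(D) = A, g(f(C)) = g(H) = C, g(f(D)) = g(G) = H, g(f(E)) = g(A) = B, g(f(F)) = g(C) = D, g(f(G)) = g(F) = E, g(f(H)) = g(E) = G.
Hence fg = [F A C H B D E G].

F A C H B D E G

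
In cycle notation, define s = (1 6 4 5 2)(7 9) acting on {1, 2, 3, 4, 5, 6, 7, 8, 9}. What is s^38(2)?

2 lies in the 5-cycle (1 6 4 5 2).
Since the cycle has length 5, s^38 acts on it the same as s^3 (38 mod 5 = 3).
Advancing 3 steps from 2: 2 → 1 → 6 → 4.

4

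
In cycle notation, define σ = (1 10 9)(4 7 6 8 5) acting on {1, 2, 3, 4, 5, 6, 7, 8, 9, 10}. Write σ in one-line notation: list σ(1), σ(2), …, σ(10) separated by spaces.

10 2 3 7 4 8 6 5 1 9

Each element maps to the next entry in its cycle (wrapping to the front): 1→10, 2→2, 3→3, 4→7, 5→4, 6→8, 7→6, 8→5, 9→1, 10→9.
Listing these in domain order gives 10 2 3 7 4 8 6 5 1 9.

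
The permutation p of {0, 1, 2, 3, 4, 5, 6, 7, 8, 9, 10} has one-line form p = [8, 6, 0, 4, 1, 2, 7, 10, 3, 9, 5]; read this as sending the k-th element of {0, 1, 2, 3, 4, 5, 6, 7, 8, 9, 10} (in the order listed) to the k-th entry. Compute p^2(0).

3

Tracing 0 → 8 → … returns to 0 after 10 steps, so 0 lies in a 10-cycle (0, 8, 3, 4, 1, 6, 7, 10, 5, 2).
Advancing 2 steps from 0: 0 → 8 → 3.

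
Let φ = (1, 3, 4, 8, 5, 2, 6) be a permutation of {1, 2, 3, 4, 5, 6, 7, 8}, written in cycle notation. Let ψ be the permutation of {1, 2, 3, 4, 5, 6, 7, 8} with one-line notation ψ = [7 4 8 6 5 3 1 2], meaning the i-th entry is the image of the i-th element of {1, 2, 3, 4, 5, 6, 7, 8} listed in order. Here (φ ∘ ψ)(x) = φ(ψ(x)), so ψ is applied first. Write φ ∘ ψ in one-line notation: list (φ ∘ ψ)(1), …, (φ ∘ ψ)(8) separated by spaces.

(φ ∘ ψ)(x) = φ(ψ(x)). Computing each image: φ(ψ(1)) = φ(7) = 7, φ(ψ(2)) = φ(4) = 8, φ(ψ(3)) = φ(8) = 5, φ(ψ(4)) = φ(6) = 1, φ(ψ(5)) = φ(5) = 2, φ(ψ(6)) = φ(3) = 4, φ(ψ(7)) = φ(1) = 3, φ(ψ(8)) = φ(2) = 6.
Hence φ ∘ ψ = [7 8 5 1 2 4 3 6].

7 8 5 1 2 4 3 6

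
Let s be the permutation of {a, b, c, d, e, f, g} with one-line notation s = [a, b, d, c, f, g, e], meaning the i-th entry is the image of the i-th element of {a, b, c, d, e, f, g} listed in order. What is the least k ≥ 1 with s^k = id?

Decomposing into disjoint cycles gives cycle lengths 3, 2, 1, 1.
The order is lcm(3, 2) = 6.

6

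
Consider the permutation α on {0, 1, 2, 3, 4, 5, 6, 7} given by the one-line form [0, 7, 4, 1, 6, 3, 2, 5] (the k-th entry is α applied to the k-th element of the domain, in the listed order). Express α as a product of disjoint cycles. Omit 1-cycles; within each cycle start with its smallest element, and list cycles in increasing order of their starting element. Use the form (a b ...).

Iterating α from 1 gives 1 → 7 → 5 → 3 → 1; that is the 4-cycle (1 7 5 3).
Continuing from each remaining unvisited element yields (1 7 5 3)(2 4 6).

(1 7 5 3)(2 4 6)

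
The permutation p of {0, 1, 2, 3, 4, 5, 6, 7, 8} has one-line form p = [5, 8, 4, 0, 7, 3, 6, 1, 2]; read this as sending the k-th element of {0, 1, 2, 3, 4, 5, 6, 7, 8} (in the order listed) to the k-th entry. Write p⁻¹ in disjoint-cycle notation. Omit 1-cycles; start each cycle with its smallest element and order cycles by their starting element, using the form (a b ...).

First write p in disjoint cycles: (0 5 3)(1 8 2 4 7).
The inverse reverses every cycle; in canonical form, p⁻¹ = (0 3 5)(1 7 4 2 8).

(0 3 5)(1 7 4 2 8)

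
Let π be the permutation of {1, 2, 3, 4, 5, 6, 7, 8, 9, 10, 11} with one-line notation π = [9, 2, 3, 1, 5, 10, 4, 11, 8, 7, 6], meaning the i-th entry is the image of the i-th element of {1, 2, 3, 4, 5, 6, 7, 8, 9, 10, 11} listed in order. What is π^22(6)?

Tracing 6 → 10 → … returns to 6 after 8 steps, so 6 lies in an 8-cycle (1, 9, 8, 11, 6, 10, 7, 4).
On an 8-cycle, π^8 is the identity, so π^22 = π^6 there (22 ≡ 6 mod 8).
Advancing 6 steps from 6: 6 → 10 → 7 → 4 → 1 → 9 → 8.

8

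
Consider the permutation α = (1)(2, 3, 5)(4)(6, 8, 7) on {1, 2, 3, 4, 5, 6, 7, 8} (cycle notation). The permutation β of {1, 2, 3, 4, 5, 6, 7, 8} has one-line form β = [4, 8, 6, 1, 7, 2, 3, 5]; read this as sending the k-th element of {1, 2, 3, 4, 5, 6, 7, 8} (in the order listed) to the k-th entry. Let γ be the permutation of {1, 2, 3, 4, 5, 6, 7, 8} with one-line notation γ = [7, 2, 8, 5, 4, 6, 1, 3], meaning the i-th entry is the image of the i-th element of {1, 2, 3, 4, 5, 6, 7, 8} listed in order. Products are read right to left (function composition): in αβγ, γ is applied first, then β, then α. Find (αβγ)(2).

Apply the permutations in order: γ(2) = 2, then β(2) = 8, then α(8) = 7. So (αβγ)(2) = 7.

7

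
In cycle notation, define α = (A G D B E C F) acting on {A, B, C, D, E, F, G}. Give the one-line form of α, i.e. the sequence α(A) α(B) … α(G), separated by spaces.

G E F B C A D

Each element maps to the next entry in its cycle (wrapping to the front): A↦G, B↦E, C↦F, D↦B, E↦C, F↦A, G↦D.
Listing these in domain order gives G E F B C A D.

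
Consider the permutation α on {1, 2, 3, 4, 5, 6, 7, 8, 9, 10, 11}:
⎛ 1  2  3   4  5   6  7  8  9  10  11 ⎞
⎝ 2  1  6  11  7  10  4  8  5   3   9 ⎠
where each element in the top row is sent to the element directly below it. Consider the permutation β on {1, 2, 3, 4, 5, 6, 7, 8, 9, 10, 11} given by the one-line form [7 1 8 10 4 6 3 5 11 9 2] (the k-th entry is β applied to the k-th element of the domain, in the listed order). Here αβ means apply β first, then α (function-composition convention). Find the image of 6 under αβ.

First apply β: β(6) = 6, then α(6) = 10. Thus (αβ)(6) = 10.

10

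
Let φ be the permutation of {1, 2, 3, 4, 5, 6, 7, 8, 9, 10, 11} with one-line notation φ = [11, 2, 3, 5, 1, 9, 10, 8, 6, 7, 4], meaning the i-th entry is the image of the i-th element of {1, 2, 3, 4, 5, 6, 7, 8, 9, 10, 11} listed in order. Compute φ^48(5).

Tracing 5 → 1 → … returns to 5 after 4 steps, so 5 lies in a 4-cycle (1, 11, 4, 5).
Since the cycle has length 4, φ^48 acts on it the same as φ^0 (48 mod 4 = 0).
So φ^48(5) = 5.

5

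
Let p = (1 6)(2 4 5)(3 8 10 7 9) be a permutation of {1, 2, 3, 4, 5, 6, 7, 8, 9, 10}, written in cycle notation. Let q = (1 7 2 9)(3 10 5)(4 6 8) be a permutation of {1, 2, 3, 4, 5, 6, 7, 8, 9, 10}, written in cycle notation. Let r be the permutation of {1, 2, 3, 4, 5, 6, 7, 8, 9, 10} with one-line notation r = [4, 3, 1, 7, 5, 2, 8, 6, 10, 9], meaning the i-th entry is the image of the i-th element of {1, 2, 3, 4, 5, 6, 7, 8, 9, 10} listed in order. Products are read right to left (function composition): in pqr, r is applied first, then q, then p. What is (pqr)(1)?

1

Chase 1: r(1) = 4; q(4) = 6; p(6) = 1. Hence (pqr)(1) = 1.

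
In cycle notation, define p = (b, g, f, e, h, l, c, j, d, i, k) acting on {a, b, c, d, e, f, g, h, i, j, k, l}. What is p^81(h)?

d

h lies in the 11-cycle (b, g, f, e, h, l, c, j, d, i, k).
Powers repeat with period 11 on this cycle, and 81 mod 11 = 4, so p^81(h) = p^4(h).
Advancing 4 steps from h: h → l → c → j → d.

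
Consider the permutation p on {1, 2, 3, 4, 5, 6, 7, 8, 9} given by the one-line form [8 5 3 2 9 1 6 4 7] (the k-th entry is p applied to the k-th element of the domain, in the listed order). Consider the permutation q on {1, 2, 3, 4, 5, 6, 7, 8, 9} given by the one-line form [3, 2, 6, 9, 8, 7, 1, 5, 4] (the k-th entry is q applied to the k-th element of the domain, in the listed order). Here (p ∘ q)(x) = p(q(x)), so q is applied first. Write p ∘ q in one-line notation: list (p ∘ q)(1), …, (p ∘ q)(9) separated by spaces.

3 5 1 7 4 6 8 9 2

(p ∘ q)(x) = p(q(x)). Computing each image: p(q(1)) = p(3) = 3, p(q(2)) = p(2) = 5, p(q(3)) = p(6) = 1, p(q(4)) = p(9) = 7, p(q(5)) = p(8) = 4, p(q(6)) = p(7) = 6, p(q(7)) = p(1) = 8, p(q(8)) = p(5) = 9, p(q(9)) = p(4) = 2.
Hence p ∘ q = [3 5 1 7 4 6 8 9 2].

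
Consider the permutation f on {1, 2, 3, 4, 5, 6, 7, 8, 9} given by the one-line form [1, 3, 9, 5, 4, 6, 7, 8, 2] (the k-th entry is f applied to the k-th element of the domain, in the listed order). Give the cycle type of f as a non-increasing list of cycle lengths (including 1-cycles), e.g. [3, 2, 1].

[3, 2, 1, 1, 1, 1]

The disjoint cycles are (1)(2, 3, 9)(4, 5)(6)(7)(8), with lengths 3, 2, 1, 1, 1, 1 in non-increasing order.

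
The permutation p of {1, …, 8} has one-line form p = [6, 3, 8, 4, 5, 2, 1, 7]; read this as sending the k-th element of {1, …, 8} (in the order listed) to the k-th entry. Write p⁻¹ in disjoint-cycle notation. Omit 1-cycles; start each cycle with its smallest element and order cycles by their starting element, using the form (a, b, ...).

(1, 7, 8, 3, 2, 6)

First write p in disjoint cycles: (1, 6, 2, 3, 8, 7).
Reversing each cycle (and rotating so the smallest element leads) gives p⁻¹ = (1, 7, 8, 3, 2, 6).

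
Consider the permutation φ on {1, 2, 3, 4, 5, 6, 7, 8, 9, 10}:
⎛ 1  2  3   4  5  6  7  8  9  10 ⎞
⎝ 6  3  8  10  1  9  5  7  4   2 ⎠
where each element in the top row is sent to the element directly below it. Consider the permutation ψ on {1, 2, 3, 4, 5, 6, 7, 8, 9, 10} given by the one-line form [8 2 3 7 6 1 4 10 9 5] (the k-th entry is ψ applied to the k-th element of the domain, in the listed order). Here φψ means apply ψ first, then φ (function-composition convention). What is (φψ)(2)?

3

(φψ)(2) = φ(ψ(2)). ψ(2) = 2, then φ(2) = 3. So (φψ)(2) = 3.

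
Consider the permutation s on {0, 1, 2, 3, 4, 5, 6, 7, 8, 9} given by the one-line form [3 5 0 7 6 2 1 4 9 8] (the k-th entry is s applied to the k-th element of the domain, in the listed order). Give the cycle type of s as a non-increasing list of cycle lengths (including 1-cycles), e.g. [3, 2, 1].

The disjoint cycles are (0, 3, 7, 4, 6, 1, 5, 2)(8, 9), with lengths 8, 2 in non-increasing order.

[8, 2]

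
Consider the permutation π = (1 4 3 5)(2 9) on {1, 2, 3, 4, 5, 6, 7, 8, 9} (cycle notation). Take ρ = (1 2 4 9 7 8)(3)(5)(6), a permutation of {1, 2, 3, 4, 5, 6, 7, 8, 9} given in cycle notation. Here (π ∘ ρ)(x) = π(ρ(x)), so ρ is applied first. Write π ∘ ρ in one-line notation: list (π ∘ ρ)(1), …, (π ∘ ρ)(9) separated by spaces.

9 3 5 2 1 6 8 4 7

(π ∘ ρ)(x) = π(ρ(x)). Computing each image: π(ρ(1)) = π(2) = 9, π(ρ(2)) = π(4) = 3, π(ρ(3)) = π(3) = 5, π(ρ(4)) = π(9) = 2, π(ρ(5)) = π(5) = 1, π(ρ(6)) = π(6) = 6, π(ρ(7)) = π(8) = 8, π(ρ(8)) = π(1) = 4, π(ρ(9)) = π(7) = 7.
Hence π ∘ ρ = [9 3 5 2 1 6 8 4 7].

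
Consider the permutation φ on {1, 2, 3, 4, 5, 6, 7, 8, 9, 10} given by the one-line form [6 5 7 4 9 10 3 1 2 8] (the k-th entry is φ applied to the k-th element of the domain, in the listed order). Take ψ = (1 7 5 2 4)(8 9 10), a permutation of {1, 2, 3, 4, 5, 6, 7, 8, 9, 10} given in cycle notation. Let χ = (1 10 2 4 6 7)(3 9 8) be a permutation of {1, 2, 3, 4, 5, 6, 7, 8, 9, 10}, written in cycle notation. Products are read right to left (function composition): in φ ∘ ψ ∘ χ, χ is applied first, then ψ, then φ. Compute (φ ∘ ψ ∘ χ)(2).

Chase 2: χ(2) = 4; ψ(4) = 1; φ(1) = 6. Hence (φ ∘ ψ ∘ χ)(2) = 6.

6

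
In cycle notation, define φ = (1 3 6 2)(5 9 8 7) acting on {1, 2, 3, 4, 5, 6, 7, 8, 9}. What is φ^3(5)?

7

5 lies in the 4-cycle (5 9 8 7).
Advancing 3 steps from 5: 5 → 9 → 8 → 7.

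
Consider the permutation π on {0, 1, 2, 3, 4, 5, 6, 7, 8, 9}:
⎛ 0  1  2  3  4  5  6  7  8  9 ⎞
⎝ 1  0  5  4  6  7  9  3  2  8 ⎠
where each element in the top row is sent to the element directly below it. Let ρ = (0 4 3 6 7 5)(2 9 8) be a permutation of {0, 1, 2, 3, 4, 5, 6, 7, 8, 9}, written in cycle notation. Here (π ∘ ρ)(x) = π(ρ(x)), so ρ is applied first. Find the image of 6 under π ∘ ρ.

3

ρ(6) = 7, then π(7) = 3; composing gives (π ∘ ρ)(6) = 3.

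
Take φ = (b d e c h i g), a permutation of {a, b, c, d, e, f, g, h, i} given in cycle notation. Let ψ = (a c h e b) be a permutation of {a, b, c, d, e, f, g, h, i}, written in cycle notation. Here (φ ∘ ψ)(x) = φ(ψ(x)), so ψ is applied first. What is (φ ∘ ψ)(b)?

a

(φ ∘ ψ)(b) = φ(ψ(b)). ψ(b) = a, then φ(a) = a. So (φ ∘ ψ)(b) = a.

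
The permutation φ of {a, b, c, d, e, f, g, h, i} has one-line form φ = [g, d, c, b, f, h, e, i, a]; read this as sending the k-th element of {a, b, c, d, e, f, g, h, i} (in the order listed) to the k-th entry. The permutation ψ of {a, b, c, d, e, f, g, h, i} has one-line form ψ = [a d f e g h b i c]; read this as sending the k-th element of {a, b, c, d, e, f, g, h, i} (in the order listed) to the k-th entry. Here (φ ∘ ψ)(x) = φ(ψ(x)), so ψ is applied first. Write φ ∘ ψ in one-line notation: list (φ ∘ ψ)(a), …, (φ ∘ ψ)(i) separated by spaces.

(φ ∘ ψ)(x) = φ(ψ(x)). Computing each image: φ(ψ(a)) = φ(a) = g, φ(ψ(b)) = φ(d) = b, φ(ψ(c)) = φ(f) = h, φ(ψ(d)) = φ(e) = f, φ(ψ(e)) = φ(g) = e, φ(ψ(f)) = φ(h) = i, φ(ψ(g)) = φ(b) = d, φ(ψ(h)) = φ(i) = a, φ(ψ(i)) = φ(c) = c.
Hence φ ∘ ψ = [g b h f e i d a c].

g b h f e i d a c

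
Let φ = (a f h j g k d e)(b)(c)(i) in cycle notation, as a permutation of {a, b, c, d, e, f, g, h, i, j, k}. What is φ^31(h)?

h lies in the 8-cycle (a f h j g k d e).
On an 8-cycle, φ^8 is the identity, so φ^31 = φ^7 there (31 ≡ 7 mod 8).
Stepping 7 places around the cycle: h → j → g → k → d → e → a → f.

f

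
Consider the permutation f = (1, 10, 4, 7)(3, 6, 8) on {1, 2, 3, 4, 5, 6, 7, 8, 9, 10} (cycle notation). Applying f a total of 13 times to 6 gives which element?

6 lies in the 3-cycle (3, 6, 8).
Powers repeat with period 3 on this cycle, and 13 mod 3 = 1, so f^13(6) = f^1(6).
Advancing 1 step from 6: 6 → 8.

8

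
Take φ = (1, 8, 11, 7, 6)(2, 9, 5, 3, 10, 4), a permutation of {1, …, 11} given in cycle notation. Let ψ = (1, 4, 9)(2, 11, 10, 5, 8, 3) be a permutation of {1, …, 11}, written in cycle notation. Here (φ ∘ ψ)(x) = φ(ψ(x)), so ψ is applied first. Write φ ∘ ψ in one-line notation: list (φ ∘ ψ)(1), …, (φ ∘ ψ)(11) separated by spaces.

(φ ∘ ψ)(x) = φ(ψ(x)). Computing each image: φ(ψ(1)) = φ(4) = 2, φ(ψ(2)) = φ(11) = 7, φ(ψ(3)) = φ(2) = 9, φ(ψ(4)) = φ(9) = 5, φ(ψ(5)) = φ(8) = 11, φ(ψ(6)) = φ(6) = 1, φ(ψ(7)) = φ(7) = 6, φ(ψ(8)) = φ(3) = 10, φ(ψ(9)) = φ(1) = 8, φ(ψ(10)) = φ(5) = 3, φ(ψ(11)) = φ(10) = 4.
Hence φ ∘ ψ = [2 7 9 5 11 1 6 10 8 3 4].

2 7 9 5 11 1 6 10 8 3 4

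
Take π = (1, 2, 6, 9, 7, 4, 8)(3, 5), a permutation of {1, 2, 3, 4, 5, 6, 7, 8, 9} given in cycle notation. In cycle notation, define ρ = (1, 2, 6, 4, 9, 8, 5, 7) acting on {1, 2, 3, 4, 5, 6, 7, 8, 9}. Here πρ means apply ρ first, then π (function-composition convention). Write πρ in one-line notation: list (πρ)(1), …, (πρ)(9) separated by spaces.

6 9 5 7 4 8 2 3 1

Chase each element through ρ then π: 1 → 2 → 6; 2 → 6 → 9; 3 → 3 → 5; 4 → 9 → 7; 5 → 7 → 4; 6 → 4 → 8; 7 → 1 → 2; 8 → 5 → 3; 9 → 8 → 1.
Collecting the images, πρ = [6 9 5 7 4 8 2 3 1].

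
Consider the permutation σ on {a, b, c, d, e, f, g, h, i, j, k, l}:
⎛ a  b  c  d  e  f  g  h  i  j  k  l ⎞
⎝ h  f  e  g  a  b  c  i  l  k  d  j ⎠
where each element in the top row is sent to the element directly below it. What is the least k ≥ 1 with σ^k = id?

10

The disjoint-cycle form of σ has cycle lengths 10, 2.
The order is lcm(10, 2) = 10.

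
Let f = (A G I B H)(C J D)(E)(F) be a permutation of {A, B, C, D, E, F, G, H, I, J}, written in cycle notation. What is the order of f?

The cycle type of f is (5, 3, 1, 1).
Since disjoint cycles commute, ord(f) = lcm(5, 3) = 15.

15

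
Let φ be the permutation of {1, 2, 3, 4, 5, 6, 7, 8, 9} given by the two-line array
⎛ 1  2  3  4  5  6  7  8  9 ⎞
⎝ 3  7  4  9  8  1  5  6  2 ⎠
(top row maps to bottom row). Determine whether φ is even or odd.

even

In disjoint-cycle form the cycle lengths are 9.
A cycle is odd iff its length is even; φ has 0 even-length cycles, so sgn(φ) = (−1)^0 and φ is even.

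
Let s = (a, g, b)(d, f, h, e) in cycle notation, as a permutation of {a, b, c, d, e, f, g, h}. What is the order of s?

12

The disjoint cycles have lengths 4, 3, 1.
The order is lcm(4, 3) = 12.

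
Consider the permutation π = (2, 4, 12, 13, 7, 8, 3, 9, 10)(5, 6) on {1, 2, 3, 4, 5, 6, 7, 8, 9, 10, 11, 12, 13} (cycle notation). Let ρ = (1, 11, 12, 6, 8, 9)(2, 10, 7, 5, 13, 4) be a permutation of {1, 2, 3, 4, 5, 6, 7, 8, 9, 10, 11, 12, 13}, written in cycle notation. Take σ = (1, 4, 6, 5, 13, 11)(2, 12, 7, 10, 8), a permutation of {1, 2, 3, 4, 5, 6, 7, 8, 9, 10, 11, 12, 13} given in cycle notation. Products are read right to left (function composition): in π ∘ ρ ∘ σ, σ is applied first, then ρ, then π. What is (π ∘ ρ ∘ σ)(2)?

Chase 2: σ(2) = 12; ρ(12) = 6; π(6) = 5. Hence (π ∘ ρ ∘ σ)(2) = 5.

5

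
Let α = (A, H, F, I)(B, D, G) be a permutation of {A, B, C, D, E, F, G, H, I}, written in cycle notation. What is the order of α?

12

The cycle type of α is (4, 3, 1, 1).
Since disjoint cycles commute, ord(α) = lcm(4, 3) = 12.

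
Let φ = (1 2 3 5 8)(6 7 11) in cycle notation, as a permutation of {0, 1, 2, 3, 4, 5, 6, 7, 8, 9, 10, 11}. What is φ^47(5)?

5 lies in the 5-cycle (1 2 3 5 8).
On a 5-cycle, φ^5 is the identity, so φ^47 = φ^2 there (47 ≡ 2 mod 5).
Advancing 2 steps from 5: 5 → 8 → 1.

1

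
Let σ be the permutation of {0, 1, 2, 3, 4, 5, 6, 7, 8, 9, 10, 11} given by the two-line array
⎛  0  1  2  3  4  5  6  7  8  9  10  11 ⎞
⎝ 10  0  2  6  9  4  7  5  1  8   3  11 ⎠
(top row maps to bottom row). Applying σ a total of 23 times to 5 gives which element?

8

Tracing 5 → 4 → … returns to 5 after 10 steps, so 5 lies in a 10-cycle (0 10 3 6 7 5 4 9 8 1).
Since the cycle has length 10, σ^23 acts on it the same as σ^3 (23 mod 10 = 3).
Advancing 3 steps from 5: 5 → 4 → 9 → 8.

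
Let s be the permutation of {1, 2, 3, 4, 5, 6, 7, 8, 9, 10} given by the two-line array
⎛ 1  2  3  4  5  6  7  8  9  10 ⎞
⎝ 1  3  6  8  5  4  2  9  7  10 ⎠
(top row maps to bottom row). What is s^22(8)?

Tracing 8 → 9 → … returns to 8 after 7 steps, so 8 lies in a 7-cycle (2 3 6 4 8 9 7).
Powers repeat with period 7 on this cycle, and 22 mod 7 = 1, so s^22(8) = s^1(8).
Stepping 1 place around the cycle: 8 → 9.

9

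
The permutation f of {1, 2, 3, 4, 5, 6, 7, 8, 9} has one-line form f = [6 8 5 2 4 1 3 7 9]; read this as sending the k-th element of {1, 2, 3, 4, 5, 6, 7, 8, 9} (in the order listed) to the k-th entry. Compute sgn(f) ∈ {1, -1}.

In disjoint-cycle form the cycle lengths are 6, 2, 1.
A cycle of length ℓ contributes ℓ−1 transpositions, so f is a product of 5 + 1 = 6 transpositions — even.

1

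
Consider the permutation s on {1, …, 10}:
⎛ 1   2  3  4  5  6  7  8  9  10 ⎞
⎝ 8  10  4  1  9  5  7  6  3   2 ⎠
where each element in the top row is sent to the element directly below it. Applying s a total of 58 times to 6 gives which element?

Tracing 6 → 5 → … returns to 6 after 7 steps, so 6 lies in a 7-cycle (1 8 6 5 9 3 4).
Powers repeat with period 7 on this cycle, and 58 mod 7 = 2, so s^58(6) = s^2(6).
Advancing 2 steps from 6: 6 → 5 → 9.

9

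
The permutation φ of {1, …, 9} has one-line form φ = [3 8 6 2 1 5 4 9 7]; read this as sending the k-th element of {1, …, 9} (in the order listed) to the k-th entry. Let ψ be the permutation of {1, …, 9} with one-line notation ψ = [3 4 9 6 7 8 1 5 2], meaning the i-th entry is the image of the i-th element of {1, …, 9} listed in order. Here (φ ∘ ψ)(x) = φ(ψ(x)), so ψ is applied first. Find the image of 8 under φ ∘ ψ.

(φ ∘ ψ)(8) = φ(ψ(8)). ψ(8) = 5, then φ(5) = 1. So (φ ∘ ψ)(8) = 1.

1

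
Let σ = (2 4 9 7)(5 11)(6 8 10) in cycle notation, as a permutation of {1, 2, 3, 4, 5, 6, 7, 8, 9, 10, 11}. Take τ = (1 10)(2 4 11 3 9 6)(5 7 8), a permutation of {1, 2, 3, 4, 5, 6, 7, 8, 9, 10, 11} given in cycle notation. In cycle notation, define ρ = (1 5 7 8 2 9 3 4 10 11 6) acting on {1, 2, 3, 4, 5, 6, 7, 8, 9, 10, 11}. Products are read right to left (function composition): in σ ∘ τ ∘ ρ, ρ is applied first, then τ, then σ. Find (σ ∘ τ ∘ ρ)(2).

Apply the permutations in order: ρ(2) = 9, then τ(9) = 6, then σ(6) = 8. So (σ ∘ τ ∘ ρ)(2) = 8.

8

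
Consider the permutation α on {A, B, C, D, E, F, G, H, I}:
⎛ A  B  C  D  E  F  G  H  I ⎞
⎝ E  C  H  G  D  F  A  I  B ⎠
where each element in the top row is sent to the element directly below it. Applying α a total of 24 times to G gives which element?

G

Tracing G → A → … returns to G after 4 steps, so G lies in a 4-cycle (A E D G).
Since the cycle has length 4, α^24 acts on it the same as α^0 (24 mod 4 = 0).
So α^24(G) = G.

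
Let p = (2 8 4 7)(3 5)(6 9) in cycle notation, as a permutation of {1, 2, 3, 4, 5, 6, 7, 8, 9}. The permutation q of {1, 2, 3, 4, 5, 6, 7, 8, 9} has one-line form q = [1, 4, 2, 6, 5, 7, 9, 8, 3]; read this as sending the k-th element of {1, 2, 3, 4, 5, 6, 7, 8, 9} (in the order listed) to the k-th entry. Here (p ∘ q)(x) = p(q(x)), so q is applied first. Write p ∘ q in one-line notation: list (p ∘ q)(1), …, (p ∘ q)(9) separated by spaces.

(p ∘ q)(x) = p(q(x)). Computing each image: p(q(1)) = p(1) = 1, p(q(2)) = p(4) = 7, p(q(3)) = p(2) = 8, p(q(4)) = p(6) = 9, p(q(5)) = p(5) = 3, p(q(6)) = p(7) = 2, p(q(7)) = p(9) = 6, p(q(8)) = p(8) = 4, p(q(9)) = p(3) = 5.
Hence p ∘ q = [1 7 8 9 3 2 6 4 5].

1 7 8 9 3 2 6 4 5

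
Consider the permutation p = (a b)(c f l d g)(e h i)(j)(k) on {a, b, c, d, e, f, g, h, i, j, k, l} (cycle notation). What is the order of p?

30

The disjoint cycles have lengths 5, 3, 2, 1, 1.
The order of p is the least common multiple of its cycle lengths: lcm(5, 3, 2) = 30.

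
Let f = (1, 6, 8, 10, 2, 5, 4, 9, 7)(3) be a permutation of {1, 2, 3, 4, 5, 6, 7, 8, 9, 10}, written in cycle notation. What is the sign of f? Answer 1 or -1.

The cycle lengths are 9, 1.
A cycle of length ℓ contributes ℓ−1 transpositions, so f is a product of 8 transpositions — even.

1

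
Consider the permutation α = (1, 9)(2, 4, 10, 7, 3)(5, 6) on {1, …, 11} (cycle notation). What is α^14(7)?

7 lies in the 5-cycle (2, 4, 10, 7, 3).
Since the cycle has length 5, α^14 acts on it the same as α^4 (14 mod 5 = 4).
Stepping 4 places around the cycle: 7 → 3 → 2 → 4 → 10.

10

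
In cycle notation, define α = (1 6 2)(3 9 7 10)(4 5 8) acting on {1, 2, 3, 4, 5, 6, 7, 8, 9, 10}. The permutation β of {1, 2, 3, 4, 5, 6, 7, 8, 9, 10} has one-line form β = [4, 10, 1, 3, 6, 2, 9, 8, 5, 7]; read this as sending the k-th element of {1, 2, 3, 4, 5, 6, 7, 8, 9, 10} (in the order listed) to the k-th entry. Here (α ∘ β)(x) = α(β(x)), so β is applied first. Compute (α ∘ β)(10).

First apply β: β(10) = 7, then α(7) = 10. Thus (α ∘ β)(10) = 10.

10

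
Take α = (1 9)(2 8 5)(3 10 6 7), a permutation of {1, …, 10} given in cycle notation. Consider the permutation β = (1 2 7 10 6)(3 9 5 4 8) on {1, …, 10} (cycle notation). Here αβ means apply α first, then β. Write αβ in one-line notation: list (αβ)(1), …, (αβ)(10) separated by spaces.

5 3 6 8 7 10 9 4 2 1

Chase each element through α then β: 1 → 9 → 5; 2 → 8 → 3; 3 → 10 → 6; 4 → 4 → 8; 5 → 2 → 7; 6 → 7 → 10; 7 → 3 → 9; 8 → 5 → 4; 9 → 1 → 2; 10 → 6 → 1.
Collecting the images, αβ = [5 3 6 8 7 10 9 4 2 1].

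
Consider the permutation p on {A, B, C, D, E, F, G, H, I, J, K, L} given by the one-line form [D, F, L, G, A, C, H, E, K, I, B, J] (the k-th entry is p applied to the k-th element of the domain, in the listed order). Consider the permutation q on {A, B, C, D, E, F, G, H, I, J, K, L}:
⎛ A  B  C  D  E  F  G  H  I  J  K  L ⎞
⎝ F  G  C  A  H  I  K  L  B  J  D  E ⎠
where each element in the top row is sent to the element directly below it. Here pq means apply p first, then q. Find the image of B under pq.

I

First apply p: p(B) = F, then q(F) = I. Thus (pq)(B) = I.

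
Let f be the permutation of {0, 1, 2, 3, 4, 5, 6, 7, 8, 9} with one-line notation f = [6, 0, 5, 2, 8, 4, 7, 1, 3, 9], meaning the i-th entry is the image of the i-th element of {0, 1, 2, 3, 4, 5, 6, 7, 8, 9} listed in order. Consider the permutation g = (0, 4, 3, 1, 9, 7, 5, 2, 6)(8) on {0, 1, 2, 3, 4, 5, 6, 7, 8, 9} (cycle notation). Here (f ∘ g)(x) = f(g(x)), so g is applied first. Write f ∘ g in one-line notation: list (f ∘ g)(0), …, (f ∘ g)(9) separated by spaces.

Chase each element through g then f: 0 → 4 → 8; 1 → 9 → 9; 2 → 6 → 7; 3 → 1 → 0; 4 → 3 → 2; 5 → 2 → 5; 6 → 0 → 6; 7 → 5 → 4; 8 → 8 → 3; 9 → 7 → 1.
Collecting the images, f ∘ g = [8 9 7 0 2 5 6 4 3 1].

8 9 7 0 2 5 6 4 3 1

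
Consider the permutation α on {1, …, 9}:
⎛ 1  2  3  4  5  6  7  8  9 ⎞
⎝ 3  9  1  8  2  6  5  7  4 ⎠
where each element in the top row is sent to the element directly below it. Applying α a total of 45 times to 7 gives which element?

9

Tracing 7 → 5 → … returns to 7 after 6 steps, so 7 lies in a 6-cycle (2, 9, 4, 8, 7, 5).
On a 6-cycle, α^6 is the identity, so α^45 = α^3 there (45 ≡ 3 mod 6).
Advancing 3 steps from 7: 7 → 5 → 2 → 9.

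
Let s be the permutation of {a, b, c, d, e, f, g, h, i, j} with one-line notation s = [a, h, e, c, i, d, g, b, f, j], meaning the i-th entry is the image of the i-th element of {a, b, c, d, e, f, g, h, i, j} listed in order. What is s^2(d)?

Tracing d → c → … returns to d after 5 steps, so d lies in a 5-cycle (c, e, i, f, d).
Stepping 2 places around the cycle: d → c → e.

e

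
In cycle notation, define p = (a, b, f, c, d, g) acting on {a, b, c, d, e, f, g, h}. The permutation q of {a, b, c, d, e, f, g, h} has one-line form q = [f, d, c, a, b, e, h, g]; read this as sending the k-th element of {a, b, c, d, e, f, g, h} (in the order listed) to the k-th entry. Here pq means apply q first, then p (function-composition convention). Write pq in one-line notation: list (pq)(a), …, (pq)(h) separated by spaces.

(pq)(x) = p(q(x)). Computing each image: p(q(a)) = p(f) = c, p(q(b)) = p(d) = g, p(q(c)) = p(c) = d, p(q(d)) = p(a) = b, p(q(e)) = p(b) = f, p(q(f)) = p(e) = e, p(q(g)) = p(h) = h, p(q(h)) = p(g) = a.
Hence pq = [c g d b f e h a].

c g d b f e h a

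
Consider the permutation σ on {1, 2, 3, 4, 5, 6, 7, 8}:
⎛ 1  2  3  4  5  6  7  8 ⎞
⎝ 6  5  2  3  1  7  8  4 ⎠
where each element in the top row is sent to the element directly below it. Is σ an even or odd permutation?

In disjoint-cycle form the cycle lengths are 8.
A cycle of length ℓ contributes ℓ−1 transpositions, so σ is a product of 7 transpositions — odd.

odd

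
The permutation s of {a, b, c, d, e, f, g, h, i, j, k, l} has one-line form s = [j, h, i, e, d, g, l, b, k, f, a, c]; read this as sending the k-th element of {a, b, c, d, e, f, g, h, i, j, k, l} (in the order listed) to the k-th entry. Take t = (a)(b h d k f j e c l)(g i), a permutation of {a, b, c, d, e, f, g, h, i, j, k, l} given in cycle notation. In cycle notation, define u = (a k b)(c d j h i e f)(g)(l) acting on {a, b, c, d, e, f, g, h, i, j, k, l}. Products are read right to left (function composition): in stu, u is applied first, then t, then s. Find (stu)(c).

a

(stu)(c) = s(t(u(c))). u(c) = d, then t(d) = k, then s(k) = a, so the result is a.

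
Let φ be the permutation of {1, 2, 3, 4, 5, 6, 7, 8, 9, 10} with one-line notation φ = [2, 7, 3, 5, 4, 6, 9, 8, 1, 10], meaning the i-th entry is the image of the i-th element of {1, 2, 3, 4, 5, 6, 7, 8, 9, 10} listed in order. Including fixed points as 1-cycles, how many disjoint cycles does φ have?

6

The cycle decomposition is (1, 2, 7, 9)(3)(4, 5)(6)(8)(10), which has 6 cycles (counting 1-cycles).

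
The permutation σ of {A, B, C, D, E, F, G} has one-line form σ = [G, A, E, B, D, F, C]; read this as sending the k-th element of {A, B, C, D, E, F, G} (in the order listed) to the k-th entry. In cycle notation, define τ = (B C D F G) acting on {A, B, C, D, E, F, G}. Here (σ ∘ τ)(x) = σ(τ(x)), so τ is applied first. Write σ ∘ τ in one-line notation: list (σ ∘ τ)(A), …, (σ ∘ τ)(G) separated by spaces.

Chase each element through τ then σ: A → A → G; B → C → E; C → D → B; D → F → F; E → E → D; F → G → C; G → B → A.
So σ ∘ τ in one-line form is G E B F D C A.

G E B F D C A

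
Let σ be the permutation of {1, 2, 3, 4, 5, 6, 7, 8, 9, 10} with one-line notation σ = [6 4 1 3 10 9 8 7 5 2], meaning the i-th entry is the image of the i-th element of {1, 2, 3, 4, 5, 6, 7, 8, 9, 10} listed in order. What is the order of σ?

The disjoint-cycle form of σ has cycle lengths 8, 2.
The order of σ is the least common multiple of its cycle lengths: lcm(8, 2) = 8.

8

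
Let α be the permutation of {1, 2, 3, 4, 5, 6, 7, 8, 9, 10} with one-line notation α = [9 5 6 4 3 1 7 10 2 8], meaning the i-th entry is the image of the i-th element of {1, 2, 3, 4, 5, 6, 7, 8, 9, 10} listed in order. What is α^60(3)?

Tracing 3 → 6 → … returns to 3 after 6 steps, so 3 lies in a 6-cycle (1, 9, 2, 5, 3, 6).
Powers repeat with period 6 on this cycle, and 60 mod 6 = 0, so α^60(3) = α^0(3).
So α^60(3) = 3.

3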